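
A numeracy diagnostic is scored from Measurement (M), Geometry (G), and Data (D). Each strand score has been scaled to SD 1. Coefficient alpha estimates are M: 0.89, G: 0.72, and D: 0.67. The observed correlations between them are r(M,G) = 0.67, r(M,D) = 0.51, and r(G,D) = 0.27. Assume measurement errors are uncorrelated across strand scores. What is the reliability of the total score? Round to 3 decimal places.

0.878

Var(M+G+D) = 3 + 2·[0.67 + 0.51 + 0.27] = 3 + 2.9 = 5.9.
Because errors are independent across components, Cov(Tᵢ,Tⱼ) = Cov(Xᵢ,Xⱼ); the off-diagonal part of the true-score variance is the same as above.
True-score variance = [0.89 + 0.72 + 0.67] + 2.9 = 2.28 + 2.9 = 5.18.
Reliability = 5.18 / 5.9 = 0.878.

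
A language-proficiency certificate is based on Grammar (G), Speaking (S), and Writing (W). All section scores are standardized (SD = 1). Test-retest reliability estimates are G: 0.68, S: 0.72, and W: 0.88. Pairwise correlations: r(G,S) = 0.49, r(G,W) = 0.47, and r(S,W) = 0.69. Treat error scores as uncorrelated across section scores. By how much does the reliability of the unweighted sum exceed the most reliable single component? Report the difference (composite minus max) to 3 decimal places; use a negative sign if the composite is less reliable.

0.006

Var(sum) = 3 + 3.3 = 6.3; true-score variance = 2.28 + 3.3 = 5.58; composite reliability = 0.8857.
Max component reliability = 0.8800.
Difference = 0.8857 − 0.8800 = 0.006.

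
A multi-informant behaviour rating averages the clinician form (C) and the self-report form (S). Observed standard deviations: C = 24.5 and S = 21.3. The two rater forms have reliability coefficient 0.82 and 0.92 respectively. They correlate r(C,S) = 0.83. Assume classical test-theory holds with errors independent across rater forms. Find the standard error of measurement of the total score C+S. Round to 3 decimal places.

12.014

Var(total) = 1053.94 + 866.271 = 1920.21.
True-score variance = 909.6 + 866.271 = 1775.87, so reliability = 0.9248.
Error variance = 1920.21 − 1775.87 = 144.34; SEM = √144.34 = 12.014.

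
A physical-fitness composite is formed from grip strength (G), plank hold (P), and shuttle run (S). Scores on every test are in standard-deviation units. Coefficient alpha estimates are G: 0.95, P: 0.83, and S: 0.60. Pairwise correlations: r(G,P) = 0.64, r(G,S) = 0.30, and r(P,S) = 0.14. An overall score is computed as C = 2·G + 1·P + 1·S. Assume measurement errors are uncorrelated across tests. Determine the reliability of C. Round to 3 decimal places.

Var(C) = 2² + 1 + 1 + 2·[2·0.64 + 2·0.30 + 0.14] = 6 + 4.04 = 10.04.
Under uncorrelated errors the observed covariances equal the true-score covariances, so only the own-variance terms attenuate.
True-score variance = [2²·0.95 + 0.83 + 0.60] + 4.04 = 5.23 + 4.04 = 9.27.
Reliability = 9.27 / 10.04 = 0.923.

0.923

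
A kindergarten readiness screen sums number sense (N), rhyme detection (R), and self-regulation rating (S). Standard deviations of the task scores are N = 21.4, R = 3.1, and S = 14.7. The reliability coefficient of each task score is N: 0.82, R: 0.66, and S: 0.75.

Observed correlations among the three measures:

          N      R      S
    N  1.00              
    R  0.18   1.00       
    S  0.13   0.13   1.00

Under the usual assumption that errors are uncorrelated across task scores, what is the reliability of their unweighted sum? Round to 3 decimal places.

0.826

Var(N+R+S) = 21.4² + 3.1² + 14.7² + 2·[21.4·3.1·0.18 + 21.4·14.7·0.13 + 3.1·14.7·0.13] = 683.66 + 117.521 = 801.181.
Under uncorrelated errors the observed covariances equal the true-score covariances, so only the own-variance terms attenuate.
True-score variance = [21.4²·0.82 + 3.1²·0.66 + 14.7²·0.75] + 117.521 = 543.937 + 117.521 = 661.459.
Reliability = 661.459 / 801.181 = 0.826.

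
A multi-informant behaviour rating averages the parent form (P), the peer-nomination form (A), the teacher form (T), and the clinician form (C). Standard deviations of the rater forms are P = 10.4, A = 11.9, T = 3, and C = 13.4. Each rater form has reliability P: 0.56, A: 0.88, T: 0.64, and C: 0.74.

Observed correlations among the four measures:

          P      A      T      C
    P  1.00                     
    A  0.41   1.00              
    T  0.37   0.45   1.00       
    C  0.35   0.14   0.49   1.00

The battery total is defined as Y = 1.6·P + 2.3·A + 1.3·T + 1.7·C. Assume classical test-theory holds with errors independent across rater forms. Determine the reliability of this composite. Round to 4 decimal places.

Var(Y) = 1.6²·10.4² + 2.3²·11.9² + 1.3²·3² + 1.7²·13.4² + 2·[3.68·10.4·11.9·0.41 + 2.08·10.4·3·0.37 + 2.72·10.4·13.4·0.35 + 2.99·11.9·3·0.45 + 3.91·11.9·13.4·0.14 + 2.21·3·13.4·0.49] = 1560.14 + 1044.53 = 2604.68.
With uncorrelated errors the cross-covariances are all true-score covariance, so they carry over unchanged; only the diagonal terms shrink to ρᵢσᵢ².
True-score variance = [1.6²·10.4²·0.56 + 2.3²·11.9²·0.88 + 1.3²·3²·0.64 + 1.7²·13.4²·0.74] + 1044.53 = 1208.02 + 1044.53 = 2252.56.
Reliability = 2252.56 / 2604.68 = 0.8648.

0.8648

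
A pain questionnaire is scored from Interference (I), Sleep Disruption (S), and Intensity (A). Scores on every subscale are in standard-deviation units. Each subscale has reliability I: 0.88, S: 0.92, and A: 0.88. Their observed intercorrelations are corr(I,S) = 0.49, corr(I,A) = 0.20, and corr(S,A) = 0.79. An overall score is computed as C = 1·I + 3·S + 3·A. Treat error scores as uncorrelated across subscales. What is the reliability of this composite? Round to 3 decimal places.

0.949

Var(C) = 1 + 3² + 3² + 2·[3·0.49 + 3·0.20 + 9·0.79] = 19 + 18.36 = 37.36.
Because errors are independent across components, Cov(Tᵢ,Tⱼ) = Cov(Xᵢ,Xⱼ); the off-diagonal part of the true-score variance is the same as above.
True-score variance = [0.88 + 3²·0.92 + 3²·0.88] + 18.36 = 17.08 + 18.36 = 35.44.
Reliability = 35.44 / 37.36 = 0.949.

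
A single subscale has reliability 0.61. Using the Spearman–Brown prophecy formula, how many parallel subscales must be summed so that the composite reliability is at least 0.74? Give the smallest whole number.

k ≥ ρ*(1−ρ₁)/(ρ₁(1−ρ*)) = 0.74·0.39 / (0.61·0.26) = 1.820.
Smallest integer k = 2.

2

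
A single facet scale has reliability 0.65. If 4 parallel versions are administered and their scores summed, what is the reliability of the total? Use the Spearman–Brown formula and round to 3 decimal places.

0.881

ρ_k = kρ / (1 + (k−1)ρ) = 4·0.65 / (1 + 3·0.65) = 2.600 / 2.950 = 0.881.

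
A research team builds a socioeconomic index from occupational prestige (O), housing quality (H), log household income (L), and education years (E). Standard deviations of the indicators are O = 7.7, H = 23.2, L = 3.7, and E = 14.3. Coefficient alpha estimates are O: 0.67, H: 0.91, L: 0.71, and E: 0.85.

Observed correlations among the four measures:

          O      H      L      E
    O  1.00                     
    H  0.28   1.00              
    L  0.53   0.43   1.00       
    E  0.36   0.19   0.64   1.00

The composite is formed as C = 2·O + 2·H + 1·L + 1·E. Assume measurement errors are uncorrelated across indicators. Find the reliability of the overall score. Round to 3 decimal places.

0.917

Var(C) = 2²·7.7² + 2²·23.2² + 3.7² + 14.3² + 2·[4·7.7·23.2·0.28 + 2·7.7·3.7·0.53 + 2·7.7·14.3·0.36 + 2·23.2·3.7·0.43 + 2·23.2·14.3·0.19 + 3.7·14.3·0.64] = 2608.3 + 1086.62 = 3694.92.
With uncorrelated errors the cross-covariances are all true-score covariance, so they carry over unchanged; only the diagonal terms shrink to ρᵢσᵢ².
True-score variance = [2²·7.7²·0.67 + 2²·23.2²·0.91 + 3.7²·0.71 + 14.3²·0.85] + 1086.62 = 2301.63 + 1086.62 = 3388.25.
Reliability = 3388.25 / 3694.92 = 0.917.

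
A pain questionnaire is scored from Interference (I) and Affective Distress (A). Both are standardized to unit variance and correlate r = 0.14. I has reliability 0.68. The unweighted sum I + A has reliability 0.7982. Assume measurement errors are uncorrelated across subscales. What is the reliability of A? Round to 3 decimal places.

0.860

Var(I+A) = 2 + 2·0.14 = 2.280.
True-score variance = ρ_I + ρ_A + 2·0.14, so 0.7982 = (0.68 + ρ_A + 0.28) / 2.280.
ρ_A = 0.7982·2.280 − 0.68 − 0.28 = 0.860.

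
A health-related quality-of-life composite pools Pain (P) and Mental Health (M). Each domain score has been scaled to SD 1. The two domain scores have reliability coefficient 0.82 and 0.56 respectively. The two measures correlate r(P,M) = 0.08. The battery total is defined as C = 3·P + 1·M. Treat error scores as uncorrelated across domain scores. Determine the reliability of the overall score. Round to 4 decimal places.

0.8034

Var(C) = 3² + 1 + 2·[3·0.08] = 10 + 0.48 = 10.48.
With uncorrelated errors the cross-covariances are all true-score covariance, so they carry over unchanged; only the diagonal terms shrink to ρᵢσᵢ².
True-score variance = [3²·0.82 + 0.56] + 0.48 = 7.94 + 0.48 = 8.42.
Reliability = 8.42 / 10.48 = 0.8034.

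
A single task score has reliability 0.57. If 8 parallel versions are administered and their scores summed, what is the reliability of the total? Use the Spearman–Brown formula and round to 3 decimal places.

ρ_k = kρ / (1 + (k−1)ρ) = 8·0.57 / (1 + 7·0.57) = 4.560 / 4.990 = 0.914.

0.914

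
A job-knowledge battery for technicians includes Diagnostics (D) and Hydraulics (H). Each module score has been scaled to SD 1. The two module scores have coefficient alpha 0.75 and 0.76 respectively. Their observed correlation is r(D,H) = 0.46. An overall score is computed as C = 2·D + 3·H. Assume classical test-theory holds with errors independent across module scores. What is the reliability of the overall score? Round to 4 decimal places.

0.8294

Var(C) = 2² + 3² + 2·[6·0.46] = 13 + 5.52 = 18.52.
Under uncorrelated errors the observed covariances equal the true-score covariances, so only the own-variance terms attenuate.
True-score variance = [2²·0.75 + 3²·0.76] + 5.52 = 9.84 + 5.52 = 15.36.
Reliability = 15.36 / 18.52 = 0.8294.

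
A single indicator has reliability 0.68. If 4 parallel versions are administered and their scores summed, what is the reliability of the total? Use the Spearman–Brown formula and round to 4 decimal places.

0.8947

ρ_k = kρ / (1 + (k−1)ρ) = 4·0.68 / (1 + 3·0.68) = 2.720 / 3.040 = 0.8947.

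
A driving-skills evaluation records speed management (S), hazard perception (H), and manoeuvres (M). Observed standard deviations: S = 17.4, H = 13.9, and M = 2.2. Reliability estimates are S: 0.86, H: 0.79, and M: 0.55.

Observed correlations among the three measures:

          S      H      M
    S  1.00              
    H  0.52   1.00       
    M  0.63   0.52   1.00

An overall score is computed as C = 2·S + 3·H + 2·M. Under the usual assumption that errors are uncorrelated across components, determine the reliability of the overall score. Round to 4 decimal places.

0.8882

Var(C) = 2²·17.4² + 3²·13.9² + 2²·2.2² + 2·[6·17.4·13.9·0.52 + 4·17.4·2.2·0.63 + 6·13.9·2.2·0.52] = 2969.29 + 1892.96 = 4862.25.
With uncorrelated errors the cross-covariances are all true-score covariance, so they carry over unchanged; only the diagonal terms shrink to ρᵢσᵢ².
True-score variance = [2²·17.4²·0.86 + 3²·13.9²·0.79 + 2²·2.2²·0.55] + 1892.96 = 2425.87 + 1892.96 = 4318.82.
Reliability = 4318.82 / 4862.25 = 0.8882.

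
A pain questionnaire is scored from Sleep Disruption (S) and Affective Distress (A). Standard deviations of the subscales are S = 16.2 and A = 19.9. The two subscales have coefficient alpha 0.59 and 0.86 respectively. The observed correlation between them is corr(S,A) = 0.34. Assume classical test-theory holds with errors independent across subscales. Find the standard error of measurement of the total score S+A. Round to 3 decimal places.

Var(total) = 658.45 + 219.218 = 877.668.
True-score variance = 495.408 + 219.218 = 714.627, so reliability = 0.8142.
Error variance = 877.668 − 714.627 = 163.042; SEM = √163.042 = 12.769.

12.769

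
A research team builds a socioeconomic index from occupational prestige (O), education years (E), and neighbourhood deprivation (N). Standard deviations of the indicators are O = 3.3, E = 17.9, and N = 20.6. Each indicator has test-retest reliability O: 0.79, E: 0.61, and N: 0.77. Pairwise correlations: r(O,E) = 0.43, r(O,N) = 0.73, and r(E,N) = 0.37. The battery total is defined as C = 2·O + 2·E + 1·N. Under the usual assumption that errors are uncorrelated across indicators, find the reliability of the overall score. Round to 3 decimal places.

Var(C) = 2²·3.3² + 2²·17.9² + 20.6² + 2·[4·3.3·17.9·0.43 + 2·3.3·20.6·0.73 + 2·17.9·20.6·0.37] = 1749.56 + 947.438 = 2697.
With uncorrelated errors the cross-covariances are all true-score covariance, so they carry over unchanged; only the diagonal terms shrink to ρᵢσᵢ².
True-score variance = [2²·3.3²·0.79 + 2²·17.9²·0.61 + 20.6²·0.77] + 947.438 = 1142.97 + 947.438 = 2090.41.
Reliability = 2090.41 / 2697 = 0.775.

0.775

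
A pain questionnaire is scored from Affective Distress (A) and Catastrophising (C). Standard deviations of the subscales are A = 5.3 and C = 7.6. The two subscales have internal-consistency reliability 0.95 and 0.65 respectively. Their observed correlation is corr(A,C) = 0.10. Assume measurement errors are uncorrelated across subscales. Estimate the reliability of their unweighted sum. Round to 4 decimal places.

Var(A+C) = 5.3² + 7.6² + 2·[5.3·7.6·0.10] = 85.85 + 8.056 = 93.906.
With uncorrelated errors the cross-covariances are all true-score covariance, so they carry over unchanged; only the diagonal terms shrink to ρᵢσᵢ².
True-score variance = [5.3²·0.95 + 7.6²·0.65] + 8.056 = 64.2295 + 8.056 = 72.2855.
Reliability = 72.2855 / 93.906 = 0.7698.

0.7698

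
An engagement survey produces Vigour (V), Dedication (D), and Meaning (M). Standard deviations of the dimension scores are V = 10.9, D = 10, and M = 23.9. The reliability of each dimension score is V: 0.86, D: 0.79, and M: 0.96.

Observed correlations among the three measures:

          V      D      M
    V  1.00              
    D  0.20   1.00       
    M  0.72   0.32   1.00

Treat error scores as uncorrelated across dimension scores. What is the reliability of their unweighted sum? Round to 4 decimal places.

Var(V+D+M) = 10.9² + 10² + 23.9² + 2·[10.9·10·0.20 + 10.9·23.9·0.72 + 10·23.9·0.32] = 790.02 + 571.694 = 1361.71.
Because errors are independent across components, Cov(Tᵢ,Tⱼ) = Cov(Xᵢ,Xⱼ); the off-diagonal part of the true-score variance is the same as above.
True-score variance = [10.9²·0.86 + 10²·0.79 + 23.9²·0.96] + 571.694 = 729.538 + 571.694 = 1301.23.
Reliability = 1301.23 / 1361.71 = 0.9556.

0.9556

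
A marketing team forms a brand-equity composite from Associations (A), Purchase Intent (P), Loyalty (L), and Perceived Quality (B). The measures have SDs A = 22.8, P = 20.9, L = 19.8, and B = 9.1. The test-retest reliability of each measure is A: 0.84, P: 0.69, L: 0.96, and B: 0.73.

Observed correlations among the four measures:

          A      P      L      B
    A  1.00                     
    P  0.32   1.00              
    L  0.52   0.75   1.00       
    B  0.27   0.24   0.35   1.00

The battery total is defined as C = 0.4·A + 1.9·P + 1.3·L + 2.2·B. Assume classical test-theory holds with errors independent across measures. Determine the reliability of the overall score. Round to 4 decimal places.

Var(C) = 0.4²·22.8² + 1.9²·20.9² + 1.3²·19.8² + 2.2²·9.1² + 2·[0.76·22.8·20.9·0.32 + 0.52·22.8·19.8·0.52 + 0.88·22.8·9.1·0.27 + 2.47·20.9·19.8·0.75 + 4.18·20.9·9.1·0.24 + 2.86·19.8·9.1·0.35] = 2723.41 + 2850.03 = 5573.44.
Because errors are independent across components, Cov(Tᵢ,Tⱼ) = Cov(Xᵢ,Xⱼ); the off-diagonal part of the true-score variance is the same as above.
True-score variance = [0.4²·22.8²·0.84 + 1.9²·20.9²·0.69 + 1.3²·19.8²·0.96 + 2.2²·9.1²·0.73] + 2850.03 = 2086.55 + 2850.03 = 4936.58.
Reliability = 4936.58 / 5573.44 = 0.8857.

0.8857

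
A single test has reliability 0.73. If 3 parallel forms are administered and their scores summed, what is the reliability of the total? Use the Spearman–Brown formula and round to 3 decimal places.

ρ_k = kρ / (1 + (k−1)ρ) = 3·0.73 / (1 + 2·0.73) = 2.190 / 2.460 = 0.890.

0.890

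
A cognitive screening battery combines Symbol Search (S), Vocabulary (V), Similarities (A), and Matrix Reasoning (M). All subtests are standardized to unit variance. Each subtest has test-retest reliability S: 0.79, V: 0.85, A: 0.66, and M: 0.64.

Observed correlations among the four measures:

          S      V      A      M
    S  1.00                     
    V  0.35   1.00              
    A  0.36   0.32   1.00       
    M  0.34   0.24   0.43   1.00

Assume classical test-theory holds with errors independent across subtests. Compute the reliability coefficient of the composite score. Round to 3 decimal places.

0.869

Var(S+V+A+M) = 4 + 2·[0.35 + 0.36 + 0.34 + 0.32 + 0.24 + 0.43] = 4 + 4.08 = 8.08.
With uncorrelated errors the cross-covariances are all true-score covariance, so they carry over unchanged; only the diagonal terms shrink to ρᵢσᵢ².
True-score variance = [0.79 + 0.85 + 0.66 + 0.64] + 4.08 = 2.94 + 4.08 = 7.02.
Reliability = 7.02 / 8.08 = 0.869.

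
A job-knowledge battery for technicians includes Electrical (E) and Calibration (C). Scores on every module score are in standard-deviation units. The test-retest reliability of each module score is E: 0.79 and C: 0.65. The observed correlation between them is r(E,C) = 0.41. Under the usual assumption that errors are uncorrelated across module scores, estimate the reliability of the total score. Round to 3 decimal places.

0.801

Var(E+C) = 2 + 2·[0.41] = 2 + 0.82 = 2.82.
With uncorrelated errors the cross-covariances are all true-score covariance, so they carry over unchanged; only the diagonal terms shrink to ρᵢσᵢ².
True-score variance = [0.79 + 0.65] + 0.82 = 1.44 + 0.82 = 2.26.
Reliability = 2.26 / 2.82 = 0.801.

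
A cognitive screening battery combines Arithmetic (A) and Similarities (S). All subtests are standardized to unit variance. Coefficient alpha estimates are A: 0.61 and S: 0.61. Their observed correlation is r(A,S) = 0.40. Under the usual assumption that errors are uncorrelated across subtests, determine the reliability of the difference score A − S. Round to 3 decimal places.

0.350

Var(A−S) = 1 + 1 − 2·0.40 = 2 − 0.8 = 1.2.
Under uncorrelated errors the observed covariances equal the true-score covariances, so only the own-variance terms attenuate.
True-score variance = [0.61 + 0.61] − 0.8 = 1.22 − 0.8 = 0.42.
Reliability = 0.42 / 1.2 = 0.350.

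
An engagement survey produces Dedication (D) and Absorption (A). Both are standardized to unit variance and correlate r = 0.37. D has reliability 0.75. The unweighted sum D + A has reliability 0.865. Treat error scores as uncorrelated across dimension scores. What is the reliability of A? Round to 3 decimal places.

Var(D+A) = 2 + 2·0.37 = 2.740.
True-score variance = ρ_D + ρ_A + 2·0.37, so 0.865 = (0.75 + ρ_A + 0.74) / 2.740.
ρ_A = 0.865·2.740 − 0.75 − 0.74 = 0.880.

0.880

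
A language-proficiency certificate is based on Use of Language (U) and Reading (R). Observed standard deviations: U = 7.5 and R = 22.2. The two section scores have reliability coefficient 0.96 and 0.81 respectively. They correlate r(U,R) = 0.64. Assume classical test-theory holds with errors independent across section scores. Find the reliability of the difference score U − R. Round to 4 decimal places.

Var(U−R) = 7.5² + 22.2² − 2·7.5·22.2·0.64 = 549.09 − 213.12 = 335.97.
Under uncorrelated errors the observed covariances equal the true-score covariances, so only the own-variance terms attenuate.
True-score variance = [7.5²·0.96 + 22.2²·0.81] − 213.12 = 453.2 − 213.12 = 240.08.
Reliability = 240.08 / 335.97 = 0.7146.

0.7146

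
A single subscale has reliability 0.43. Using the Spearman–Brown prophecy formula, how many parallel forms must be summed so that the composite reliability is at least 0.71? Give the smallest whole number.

k ≥ ρ*(1−ρ₁)/(ρ₁(1−ρ*)) = 0.71·0.57 / (0.43·0.29) = 3.245.
Smallest integer k = 4.

4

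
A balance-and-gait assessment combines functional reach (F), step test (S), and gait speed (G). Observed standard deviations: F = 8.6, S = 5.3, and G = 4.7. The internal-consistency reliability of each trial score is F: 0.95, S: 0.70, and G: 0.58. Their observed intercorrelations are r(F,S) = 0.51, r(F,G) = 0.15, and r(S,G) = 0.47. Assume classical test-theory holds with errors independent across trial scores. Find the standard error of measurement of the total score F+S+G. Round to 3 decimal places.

Var(total) = 124.14 + 82.033 = 206.173.
True-score variance = 102.737 + 82.033 = 184.77, so reliability = 0.8962.
Error variance = 206.173 − 184.77 = 21.4028; SEM = √21.4028 = 4.626.

4.626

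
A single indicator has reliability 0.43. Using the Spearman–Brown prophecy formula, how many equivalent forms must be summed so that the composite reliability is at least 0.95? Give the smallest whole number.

26

k ≥ ρ*(1−ρ₁)/(ρ₁(1−ρ*)) = 0.95·0.57 / (0.43·0.05) = 25.186.
Smallest integer k = 26.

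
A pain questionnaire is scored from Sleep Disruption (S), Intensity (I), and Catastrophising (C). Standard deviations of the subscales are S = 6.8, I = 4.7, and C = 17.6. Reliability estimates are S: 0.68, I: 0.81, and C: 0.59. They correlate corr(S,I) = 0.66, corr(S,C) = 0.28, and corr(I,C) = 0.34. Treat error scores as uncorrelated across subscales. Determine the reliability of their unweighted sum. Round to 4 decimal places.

Var(S+I+C) = 6.8² + 4.7² + 17.6² + 2·[6.8·4.7·0.66 + 6.8·17.6·0.28 + 4.7·17.6·0.34] = 378.09 + 165.458 = 543.548.
Because errors are independent across components, Cov(Tᵢ,Tⱼ) = Cov(Xᵢ,Xⱼ); the off-diagonal part of the true-score variance is the same as above.
True-score variance = [6.8²·0.68 + 4.7²·0.81 + 17.6²·0.59] + 165.458 = 232.095 + 165.458 = 397.552.
Reliability = 397.552 / 543.548 = 0.7314.

0.7314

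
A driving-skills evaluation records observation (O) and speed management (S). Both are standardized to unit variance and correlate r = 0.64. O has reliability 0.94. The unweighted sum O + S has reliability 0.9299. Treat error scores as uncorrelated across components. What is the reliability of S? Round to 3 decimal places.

0.830

Var(O+S) = 2 + 2·0.64 = 3.280.
True-score variance = ρ_O + ρ_S + 2·0.64, so 0.9299 = (0.94 + ρ_S + 1.28) / 3.280.
ρ_S = 0.9299·3.280 − 0.94 − 1.28 = 0.830.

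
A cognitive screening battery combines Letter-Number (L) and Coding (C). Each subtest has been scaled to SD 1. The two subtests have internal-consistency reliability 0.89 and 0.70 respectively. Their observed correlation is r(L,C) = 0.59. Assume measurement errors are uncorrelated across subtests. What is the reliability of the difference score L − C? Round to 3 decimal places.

Var(L−C) = 1 + 1 − 2·0.59 = 2 − 1.18 = 0.82.
With uncorrelated errors the cross-covariances are all true-score covariance, so they carry over unchanged; only the diagonal terms shrink to ρᵢσᵢ².
True-score variance = [0.89 + 0.70] − 1.18 = 1.59 − 1.18 = 0.41.
Reliability = 0.41 / 0.82 = 0.500.

0.500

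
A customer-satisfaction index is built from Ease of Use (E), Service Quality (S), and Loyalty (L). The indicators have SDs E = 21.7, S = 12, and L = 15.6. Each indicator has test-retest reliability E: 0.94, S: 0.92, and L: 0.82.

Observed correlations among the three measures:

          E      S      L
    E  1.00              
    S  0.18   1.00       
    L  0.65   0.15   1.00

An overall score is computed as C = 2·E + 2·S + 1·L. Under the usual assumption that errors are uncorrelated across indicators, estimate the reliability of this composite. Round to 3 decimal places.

Var(C) = 2²·21.7² + 2²·12² + 15.6² + 2·[4·21.7·12·0.18 + 2·21.7·15.6·0.65 + 2·12·15.6·0.15] = 2702.92 + 1367.45 = 4070.37.
With uncorrelated errors the cross-covariances are all true-score covariance, so they carry over unchanged; only the diagonal terms shrink to ρᵢσᵢ².
True-score variance = [2²·21.7²·0.94 + 2²·12²·0.92 + 15.6²·0.82] + 1367.45 = 2500.02 + 1367.45 = 3867.47.
Reliability = 3867.47 / 4070.37 = 0.950.

0.950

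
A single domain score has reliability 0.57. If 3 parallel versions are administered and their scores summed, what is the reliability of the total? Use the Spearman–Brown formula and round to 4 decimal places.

ρ_k = kρ / (1 + (k−1)ρ) = 3·0.57 / (1 + 2·0.57) = 1.710 / 2.140 = 0.7991.

0.7991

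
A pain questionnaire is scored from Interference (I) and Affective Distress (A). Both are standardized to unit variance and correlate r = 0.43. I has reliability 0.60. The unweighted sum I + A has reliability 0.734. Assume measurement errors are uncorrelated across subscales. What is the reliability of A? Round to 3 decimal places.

Var(I+A) = 2 + 2·0.43 = 2.860.
True-score variance = ρ_I + ρ_A + 2·0.43, so 0.734 = (0.60 + ρ_A + 0.86) / 2.860.
ρ_A = 0.734·2.860 − 0.60 − 0.86 = 0.639.

0.639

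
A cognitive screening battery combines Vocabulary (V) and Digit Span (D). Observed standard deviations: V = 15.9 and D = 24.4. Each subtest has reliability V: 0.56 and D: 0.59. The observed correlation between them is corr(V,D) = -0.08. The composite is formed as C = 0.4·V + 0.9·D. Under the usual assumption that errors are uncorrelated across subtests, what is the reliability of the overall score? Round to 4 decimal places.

0.5693

Var(C) = 0.4²·15.9² + 0.9²·24.4² + 2·[0.36·15.9·24.4·(-0.08)] = 522.691 − 22.3465 = 500.345.
With uncorrelated errors the cross-covariances are all true-score covariance, so they carry over unchanged; only the diagonal terms shrink to ρᵢσᵢ².
True-score variance = [0.4²·15.9²·0.56 + 0.9²·24.4²·0.59] − 22.3465 = 307.174 − 22.3465 = 284.828.
Reliability = 284.828 / 500.345 = 0.5693.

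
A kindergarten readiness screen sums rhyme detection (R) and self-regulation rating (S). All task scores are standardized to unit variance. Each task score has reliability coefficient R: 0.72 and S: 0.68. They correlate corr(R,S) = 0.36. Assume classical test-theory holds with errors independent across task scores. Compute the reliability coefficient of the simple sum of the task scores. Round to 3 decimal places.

0.779

Var(R+S) = 2 + 2·[0.36] = 2 + 0.72 = 2.72.
Because errors are independent across components, Cov(Tᵢ,Tⱼ) = Cov(Xᵢ,Xⱼ); the off-diagonal part of the true-score variance is the same as above.
True-score variance = [0.72 + 0.68] + 0.72 = 1.4 + 0.72 = 2.12.
Reliability = 2.12 / 2.72 = 0.779.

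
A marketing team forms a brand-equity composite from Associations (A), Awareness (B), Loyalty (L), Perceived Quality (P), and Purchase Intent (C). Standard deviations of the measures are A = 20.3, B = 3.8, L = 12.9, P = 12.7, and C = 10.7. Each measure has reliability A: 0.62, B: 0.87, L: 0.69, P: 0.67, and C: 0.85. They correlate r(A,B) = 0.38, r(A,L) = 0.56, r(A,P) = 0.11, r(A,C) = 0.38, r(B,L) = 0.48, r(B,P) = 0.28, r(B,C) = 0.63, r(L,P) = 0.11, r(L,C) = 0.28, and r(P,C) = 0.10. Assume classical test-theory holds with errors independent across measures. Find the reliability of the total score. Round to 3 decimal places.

Var(A+B+L+P+C) = 20.3² + 3.8² + 12.9² + 12.7² + 10.7² + 2·[20.3·3.8·0.38 + 20.3·12.9·0.56 + 20.3·12.7·0.11 + 20.3·10.7·0.38 + 3.8·12.9·0.48 + 3.8·12.7·0.28 + 3.8·10.7·0.63 + 12.9·12.7·0.11 + 12.9·10.7·0.28 + 12.7·10.7·0.10] = 868.72 + 839.552 = 1708.27.
With uncorrelated errors the cross-covariances are all true-score covariance, so they carry over unchanged; only the diagonal terms shrink to ρᵢσᵢ².
True-score variance = [20.3²·0.62 + 3.8²·0.87 + 12.9²·0.69 + 12.7²·0.67 + 10.7²·0.85] + 839.552 = 588.262 + 839.552 = 1427.81.
Reliability = 1427.81 / 1708.27 = 0.836.

0.836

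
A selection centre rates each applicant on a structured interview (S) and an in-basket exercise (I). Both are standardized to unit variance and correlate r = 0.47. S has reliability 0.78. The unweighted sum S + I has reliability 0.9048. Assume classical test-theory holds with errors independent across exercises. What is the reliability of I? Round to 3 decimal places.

Var(S+I) = 2 + 2·0.47 = 2.940.
True-score variance = ρ_S + ρ_I + 2·0.47, so 0.9048 = (0.78 + ρ_I + 0.94) / 2.940.
ρ_I = 0.9048·2.940 − 0.78 − 0.94 = 0.940.

0.940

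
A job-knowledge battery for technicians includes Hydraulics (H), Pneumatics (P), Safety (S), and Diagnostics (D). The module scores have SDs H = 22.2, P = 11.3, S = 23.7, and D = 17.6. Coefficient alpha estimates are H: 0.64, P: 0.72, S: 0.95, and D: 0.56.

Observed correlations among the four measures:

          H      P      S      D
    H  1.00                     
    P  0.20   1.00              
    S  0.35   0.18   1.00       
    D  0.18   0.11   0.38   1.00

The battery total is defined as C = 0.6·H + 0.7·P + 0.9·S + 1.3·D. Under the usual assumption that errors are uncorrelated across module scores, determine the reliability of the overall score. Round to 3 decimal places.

Var(C) = 0.6²·22.2² + 0.7²·11.3² + 0.9²·23.7² + 1.3²·17.6² + 2·[0.42·22.2·11.3·0.20 + 0.54·22.2·23.7·0.35 + 0.78·22.2·17.6·0.18 + 0.63·11.3·23.7·0.18 + 0.91·11.3·17.6·0.11 + 1.17·23.7·17.6·0.38] = 1218.45 + 822.198 = 2040.65.
Under uncorrelated errors the observed covariances equal the true-score covariances, so only the own-variance terms attenuate.
True-score variance = [0.6²·22.2²·0.64 + 0.7²·11.3²·0.72 + 0.9²·23.7²·0.95 + 1.3²·17.6²·0.56] + 822.198 = 883.977 + 822.198 = 1706.17.
Reliability = 1706.17 / 2040.65 = 0.836.

0.836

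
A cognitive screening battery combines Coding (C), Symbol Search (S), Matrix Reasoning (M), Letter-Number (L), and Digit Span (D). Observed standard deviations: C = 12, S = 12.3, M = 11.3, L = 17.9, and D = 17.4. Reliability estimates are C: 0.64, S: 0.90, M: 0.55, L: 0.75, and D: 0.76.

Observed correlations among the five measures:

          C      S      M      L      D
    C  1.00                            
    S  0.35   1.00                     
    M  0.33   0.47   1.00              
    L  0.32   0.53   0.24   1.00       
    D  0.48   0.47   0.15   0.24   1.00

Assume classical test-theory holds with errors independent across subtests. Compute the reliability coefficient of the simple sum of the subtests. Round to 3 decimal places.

Var(C+S+M+L+D) = 12² + 12.3² + 11.3² + 17.9² + 17.4² + 2·[12·12.3·0.35 + 12·11.3·0.33 + 12·17.9·0.32 + 12·17.4·0.48 + 12.3·11.3·0.47 + 12.3·17.9·0.53 + 12.3·17.4·0.47 + 11.3·17.9·0.24 + 11.3·17.4·0.15 + 17.9·17.4·0.24] = 1046.15 + 1401.52 = 2447.67.
With uncorrelated errors the cross-covariances are all true-score covariance, so they carry over unchanged; only the diagonal terms shrink to ρᵢσᵢ².
True-score variance = [12²·0.64 + 12.3²·0.90 + 11.3²·0.55 + 17.9²·0.75 + 17.4²·0.76] + 1401.52 = 768.956 + 1401.52 = 2170.48.
Reliability = 2170.48 / 2447.67 = 0.887.

0.887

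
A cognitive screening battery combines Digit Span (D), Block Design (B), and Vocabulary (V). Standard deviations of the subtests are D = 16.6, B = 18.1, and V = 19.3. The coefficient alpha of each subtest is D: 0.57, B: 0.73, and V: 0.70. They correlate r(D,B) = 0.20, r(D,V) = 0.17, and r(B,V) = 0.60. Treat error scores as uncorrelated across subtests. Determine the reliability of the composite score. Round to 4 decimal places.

0.8038

Var(D+B+V) = 16.6² + 18.1² + 19.3² + 2·[16.6·18.1·0.20 + 16.6·19.3·0.17 + 18.1·19.3·0.60] = 975.66 + 648.309 = 1623.97.
Under uncorrelated errors the observed covariances equal the true-score covariances, so only the own-variance terms attenuate.
True-score variance = [16.6²·0.57 + 18.1²·0.73 + 19.3²·0.70] + 648.309 = 656.968 + 648.309 = 1305.28.
Reliability = 1305.28 / 1623.97 = 0.8038.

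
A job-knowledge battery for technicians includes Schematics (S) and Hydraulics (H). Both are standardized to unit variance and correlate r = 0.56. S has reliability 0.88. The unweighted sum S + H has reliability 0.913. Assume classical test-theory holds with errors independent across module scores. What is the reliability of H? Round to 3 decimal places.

Var(S+H) = 2 + 2·0.56 = 3.120.
True-score variance = ρ_S + ρ_H + 2·0.56, so 0.913 = (0.88 + ρ_H + 1.12) / 3.120.
ρ_H = 0.913·3.120 − 0.88 − 1.12 = 0.849.

0.849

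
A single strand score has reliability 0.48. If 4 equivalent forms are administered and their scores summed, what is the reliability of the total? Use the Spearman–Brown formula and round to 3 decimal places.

0.787

ρ_k = kρ / (1 + (k−1)ρ) = 4·0.48 / (1 + 3·0.48) = 1.920 / 2.440 = 0.787.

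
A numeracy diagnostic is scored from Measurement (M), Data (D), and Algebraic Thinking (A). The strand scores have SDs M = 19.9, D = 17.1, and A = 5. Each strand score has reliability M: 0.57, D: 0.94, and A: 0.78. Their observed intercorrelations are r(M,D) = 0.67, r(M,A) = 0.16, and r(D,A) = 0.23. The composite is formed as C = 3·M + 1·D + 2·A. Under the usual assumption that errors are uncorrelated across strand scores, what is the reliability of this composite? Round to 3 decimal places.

Var(C) = 3²·19.9² + 17.1² + 2²·5² + 2·[3·19.9·17.1·0.67 + 6·19.9·5·0.16 + 2·17.1·5·0.23] = 3956.5 + 1637.67 = 5594.17.
With uncorrelated errors the cross-covariances are all true-score covariance, so they carry over unchanged; only the diagonal terms shrink to ρᵢσᵢ².
True-score variance = [3²·19.9²·0.57 + 17.1²·0.94 + 2²·5²·0.78] + 1637.67 = 2384.4 + 1637.67 = 4022.06.
Reliability = 4022.06 / 5594.17 = 0.719.

0.719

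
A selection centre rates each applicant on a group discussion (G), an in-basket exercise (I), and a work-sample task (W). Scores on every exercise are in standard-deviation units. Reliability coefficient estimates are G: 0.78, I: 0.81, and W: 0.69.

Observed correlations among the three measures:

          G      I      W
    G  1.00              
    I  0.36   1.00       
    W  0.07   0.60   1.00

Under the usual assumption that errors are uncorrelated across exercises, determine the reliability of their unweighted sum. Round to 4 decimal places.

Var(G+I+W) = 3 + 2·[0.36 + 0.07 + 0.60] = 3 + 2.06 = 5.06.
Under uncorrelated errors the observed covariances equal the true-score covariances, so only the own-variance terms attenuate.
True-score variance = [0.78 + 0.81 + 0.69] + 2.06 = 2.28 + 2.06 = 4.34.
Reliability = 4.34 / 5.06 = 0.8577.

0.8577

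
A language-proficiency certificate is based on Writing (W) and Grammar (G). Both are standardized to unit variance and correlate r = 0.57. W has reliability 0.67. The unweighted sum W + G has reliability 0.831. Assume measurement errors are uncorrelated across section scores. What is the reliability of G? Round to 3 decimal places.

Var(W+G) = 2 + 2·0.57 = 3.140.
True-score variance = ρ_W + ρ_G + 2·0.57, so 0.831 = (0.67 + ρ_G + 1.14) / 3.140.
ρ_G = 0.831·3.140 − 0.67 − 1.14 = 0.799.

0.799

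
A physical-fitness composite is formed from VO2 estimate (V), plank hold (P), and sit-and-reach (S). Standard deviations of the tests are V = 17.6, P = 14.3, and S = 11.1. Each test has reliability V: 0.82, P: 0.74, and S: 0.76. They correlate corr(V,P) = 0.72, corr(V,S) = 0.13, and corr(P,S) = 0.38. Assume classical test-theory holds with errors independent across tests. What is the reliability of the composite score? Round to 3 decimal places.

0.882

Var(V+P+S) = 17.6² + 14.3² + 11.1² + 2·[17.6·14.3·0.72 + 17.6·11.1·0.13 + 14.3·11.1·0.38] = 637.46 + 533.848 = 1171.31.
Under uncorrelated errors the observed covariances equal the true-score covariances, so only the own-variance terms attenuate.
True-score variance = [17.6²·0.82 + 14.3²·0.74 + 11.1²·0.76] + 533.848 = 498.965 + 533.848 = 1032.81.
Reliability = 1032.81 / 1171.31 = 0.882.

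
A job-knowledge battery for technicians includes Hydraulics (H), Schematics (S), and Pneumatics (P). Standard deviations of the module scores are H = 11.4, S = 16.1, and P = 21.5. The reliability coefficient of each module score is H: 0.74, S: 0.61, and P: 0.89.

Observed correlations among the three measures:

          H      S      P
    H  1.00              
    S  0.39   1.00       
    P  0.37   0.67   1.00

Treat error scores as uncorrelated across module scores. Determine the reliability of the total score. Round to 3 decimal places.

0.887

Var(H+S+P) = 11.4² + 16.1² + 21.5² + 2·[11.4·16.1·0.39 + 11.4·21.5·0.37 + 16.1·21.5·0.67] = 851.42 + 788.376 = 1639.8.
With uncorrelated errors the cross-covariances are all true-score covariance, so they carry over unchanged; only the diagonal terms shrink to ρᵢσᵢ².
True-score variance = [11.4²·0.74 + 16.1²·0.61 + 21.5²·0.89] + 788.376 = 665.691 + 788.376 = 1454.07.
Reliability = 1454.07 / 1639.8 = 0.887.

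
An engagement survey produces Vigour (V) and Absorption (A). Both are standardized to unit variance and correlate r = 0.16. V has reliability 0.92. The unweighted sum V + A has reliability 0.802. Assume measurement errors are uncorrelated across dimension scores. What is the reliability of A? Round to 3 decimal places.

Var(V+A) = 2 + 2·0.16 = 2.320.
True-score variance = ρ_V + ρ_A + 2·0.16, so 0.802 = (0.92 + ρ_A + 0.32) / 2.320.
ρ_A = 0.802·2.320 − 0.92 − 0.32 = 0.621.

0.621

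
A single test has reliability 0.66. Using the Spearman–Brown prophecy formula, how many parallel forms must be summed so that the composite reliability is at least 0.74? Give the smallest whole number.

2

k ≥ ρ*(1−ρ₁)/(ρ₁(1−ρ*)) = 0.74·0.34 / (0.66·0.26) = 1.466.
Smallest integer k = 2.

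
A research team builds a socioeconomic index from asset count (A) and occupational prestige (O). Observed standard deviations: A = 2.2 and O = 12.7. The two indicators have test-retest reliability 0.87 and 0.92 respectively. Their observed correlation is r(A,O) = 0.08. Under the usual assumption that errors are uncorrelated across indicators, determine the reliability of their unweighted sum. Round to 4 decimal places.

0.9207

Var(A+O) = 2.2² + 12.7² + 2·[2.2·12.7·0.08] = 166.13 + 4.4704 = 170.6.
With uncorrelated errors the cross-covariances are all true-score covariance, so they carry over unchanged; only the diagonal terms shrink to ρᵢσᵢ².
True-score variance = [2.2²·0.87 + 12.7²·0.92] + 4.4704 = 152.598 + 4.4704 = 157.068.
Reliability = 157.068 / 170.6 = 0.9207.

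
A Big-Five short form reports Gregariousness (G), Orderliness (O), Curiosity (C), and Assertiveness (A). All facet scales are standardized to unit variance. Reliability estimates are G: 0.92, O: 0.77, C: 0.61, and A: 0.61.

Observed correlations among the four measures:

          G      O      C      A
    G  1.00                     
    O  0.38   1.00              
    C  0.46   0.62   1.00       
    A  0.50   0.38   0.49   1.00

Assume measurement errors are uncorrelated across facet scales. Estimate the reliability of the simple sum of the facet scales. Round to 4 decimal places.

0.8872

Var(G+O+C+A) = 4 + 2·[0.38 + 0.46 + 0.50 + 0.62 + 0.38 + 0.49] = 4 + 5.66 = 9.66.
Under uncorrelated errors the observed covariances equal the true-score covariances, so only the own-variance terms attenuate.
True-score variance = [0.92 + 0.77 + 0.61 + 0.61] + 5.66 = 2.91 + 5.66 = 8.57.
Reliability = 8.57 / 9.66 = 0.8872.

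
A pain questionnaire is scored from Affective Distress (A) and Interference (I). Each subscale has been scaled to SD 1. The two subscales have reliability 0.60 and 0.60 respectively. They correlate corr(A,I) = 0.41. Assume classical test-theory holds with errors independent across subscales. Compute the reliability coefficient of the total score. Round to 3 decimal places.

Var(A+I) = 2 + 2·[0.41] = 2 + 0.82 = 2.82.
Under uncorrelated errors the observed covariances equal the true-score covariances, so only the own-variance terms attenuate.
True-score variance = [0.60 + 0.60] + 0.82 = 1.2 + 0.82 = 2.02.
Reliability = 2.02 / 2.82 = 0.716.

0.716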